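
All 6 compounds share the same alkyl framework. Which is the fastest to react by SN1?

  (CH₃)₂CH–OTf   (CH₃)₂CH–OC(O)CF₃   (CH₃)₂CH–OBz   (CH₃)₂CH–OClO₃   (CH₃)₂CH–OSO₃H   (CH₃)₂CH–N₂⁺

(CH₃)₂CH–N₂⁺

With the same alkyl group throughout, only the leaving group differentiates the rates.
Leaving-group ability tracks the stability of the departed species; conjugate-acid pKₐ is the usual yardstick (lower pKₐ → better LG).
(CH₃)₂CH–N₂⁺ loses N₂: no meaningful conjugate acid; N₂ departs as an exceptionally stable neutral molecule
(CH₃)₂CH–OTf loses OTf⁻: pKₐ(CF₃SO₃H (triflic acid)) ≈ -14
(CH₃)₂CH–OClO₃ loses ClO₄⁻: pKₐ(HClO₄) ≈ -10
(CH₃)₂CH–OSO₃H loses HSO₄⁻: pKₐ(H₂SO₄) ≈ -3
(CH₃)₂CH–OC(O)CF₃ loses CF₃COO⁻: pKₐ(CF₃COOH) ≈ 0.2
(CH₃)₂CH–OBz loses PhCOO⁻: pKₐ(C₆H₅COOH) ≈ 4.2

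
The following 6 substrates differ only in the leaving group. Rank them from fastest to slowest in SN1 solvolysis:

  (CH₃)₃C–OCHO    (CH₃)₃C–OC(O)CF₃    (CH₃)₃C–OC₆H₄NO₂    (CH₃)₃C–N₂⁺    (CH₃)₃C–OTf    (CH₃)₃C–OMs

(CH₃)₃C–N₂⁺ > (CH₃)₃C–OTf > (CH₃)₃C–OMs > (CH₃)₃C–OC(O)CF₃ > (CH₃)₃C–OCHO > (CH₃)₃C–OC₆H₄NO₂

Same R in every case — rank the leaving groups.
The more stable X⁻ (or X) is on its own — i.e. the weaker a base it is — the better a leaving group it makes.
(CH₃)₃C–N₂⁺ loses N₂: no meaningful conjugate acid; N₂ departs as an exceptionally stable neutral molecule
(CH₃)₃C–OTf loses OTf⁻: pKₐ(CF₃SO₃H (triflic acid)) ≈ -14
(CH₃)₃C–OMs loses OMs⁻: pKₐ(CH₃SO₃H (MsOH)) ≈ -1.9
(CH₃)₃C–OC(O)CF₃ loses CF₃COO⁻: pKₐ(CF₃COOH) ≈ 0.2
(CH₃)₃C–OCHO loses HCOO⁻: pKₐ(HCOOH) ≈ 3.8
(CH₃)₃C–OC₆H₄NO₂ loses p-O₂N–C₆H₄–O⁻: pKₐ(p-nitrophenol) ≈ 7.2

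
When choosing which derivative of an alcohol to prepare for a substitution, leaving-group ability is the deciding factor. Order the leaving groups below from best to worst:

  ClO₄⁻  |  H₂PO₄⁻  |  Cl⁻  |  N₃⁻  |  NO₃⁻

The more stable X⁻ (or X) is on its own — i.e. the weaker a base it is — the better a leaving group it makes.
ClO₄⁻: pKₐ(HClO₄) ≈ -10 — extremely weak base; rarely used for safety reasons
Cl⁻: pKₐ(HCl) ≈ -7
NO₃⁻: pKₐ(HNO₃) ≈ -1.3 — resonance-delocalised over three oxygens
H₂PO₄⁻: pKₐ(H₃PO₄) ≈ 2.1
N₃⁻: pKₐ(HN₃) ≈ 4.7 — linear, resonance-stabilised

ClO₄⁻ > Cl⁻ > NO₃⁻ > H₂PO₄⁻ > N₃⁻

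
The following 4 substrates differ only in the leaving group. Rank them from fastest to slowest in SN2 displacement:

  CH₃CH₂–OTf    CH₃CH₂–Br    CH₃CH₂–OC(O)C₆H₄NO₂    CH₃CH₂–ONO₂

CH₃CH₂–OTf > CH₃CH₂–Br > CH₃CH₂–ONO₂ > CH₃CH₂–OC(O)C₆H₄NO₂

With the same alkyl group throughout, only the leaving group differentiates the rates.
The more stable X⁻ (or X) is on its own — i.e. the weaker a base it is — the better a leaving group it makes.
CH₃CH₂–OTf loses OTf⁻: pKₐ(CF₃SO₃H (triflic acid)) ≈ -14
CH₃CH₂–Br loses Br⁻: pKₐ(HBr) ≈ -9
CH₃CH₂–ONO₂ loses NO₃⁻: pKₐ(HNO₃) ≈ -1.3
CH₃CH₂–OC(O)C₆H₄NO₂ loses p-O₂N–C₆H₄–COO⁻: pKₐ(p-nitrobenzoic acid) ≈ 3.4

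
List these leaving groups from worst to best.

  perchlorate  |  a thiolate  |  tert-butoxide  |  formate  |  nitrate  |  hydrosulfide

Rank by basicity of the departing species: weakest base leaves most easily.
perchlorate: pKₐ(HClO₄) ≈ -10
nitrate: pKₐ(HNO₃) ≈ -1.3
formate: pKₐ(HCOOH) ≈ 3.8
hydrosulfide: pKₐ(H₂S) ≈ 7
a thiolate: pKₐ(RSH (a thiol)) ≈ 10.5
tert-butoxide: pKₐ(t-BuOH) ≈ 18
The question asks for worst first, so the sequence is read in increasing leaving-group ability.

tert-butoxide < a thiolate < hydrosulfide < formate < nitrate < perchlorate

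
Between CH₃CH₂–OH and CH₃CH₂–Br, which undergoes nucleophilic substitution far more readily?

From CH₃CH₂–OH the departing group would be OH⁻ (pKₐ(H₂O) ≈ 15.7). Strong base; essentially never leaves without prior activation.
From CH₃CH₂–Br the leaving group is Br⁻ (pKₐ(HBr) ≈ -9). Weak base; good leaving group.
(In practice CH₃CH₂–Br is made from CH₃CH₂–OH by treatment with PBr₃, replacing the hydroxyl with bromide.)

CH₃CH₂–Br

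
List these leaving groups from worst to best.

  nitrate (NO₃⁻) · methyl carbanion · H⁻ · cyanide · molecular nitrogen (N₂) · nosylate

methyl carbanion < H⁻ < cyanide < nitrate (NO₃⁻) < nosylate < molecular nitrogen (N₂)

A good leaving group is a weak base: the lower the pKₐ of its conjugate acid, the more readily it departs.
molecular nitrogen (N₂): no meaningful conjugate acid; N₂ departs as an exceptionally stable neutral molecule
nosylate: pKₐ(p-O₂NC₆H₄SO₃H) ≈ -3.5 — p-nitro group further stabilises the sulfonate
nitrate (NO₃⁻): pKₐ(HNO₃) ≈ -1.3
cyanide: pKₐ(HCN) ≈ 9.2 — sp carbon stabilises the charge somewhat, but still a poor LG
H⁻: pKₐ(H₂) ≈ 36
methyl carbanion: pKₐ(CH₄) ≈ 48
Listed from poorest to best leaving group as asked.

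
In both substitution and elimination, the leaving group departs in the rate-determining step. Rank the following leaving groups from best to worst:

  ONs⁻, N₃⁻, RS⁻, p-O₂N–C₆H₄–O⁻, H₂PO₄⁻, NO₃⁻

A good leaving group is a weak base: the lower the pKₐ of its conjugate acid, the more readily it departs.
ONs⁻: pKₐ(p-O₂NC₆H₄SO₃H) ≈ -3.5 — p-nitro group further stabilises the sulfonate
NO₃⁻: pKₐ(HNO₃) ≈ -1.3 — resonance-delocalised over three oxygens
H₂PO₄⁻: pKₐ(H₃PO₄) ≈ 2.1
N₃⁻: pKₐ(HN₃) ≈ 4.7
p-O₂N–C₆H₄–O⁻: pKₐ(p-nitrophenol) ≈ 7.2
RS⁻: pKₐ(RSH (a thiol)) ≈ 10.5 — moderately basic; rarely leaves without activation

ONs⁻ > NO₃⁻ > H₂PO₄⁻ > N₃⁻ > p-O₂N–C₆H₄–O⁻ > RS⁻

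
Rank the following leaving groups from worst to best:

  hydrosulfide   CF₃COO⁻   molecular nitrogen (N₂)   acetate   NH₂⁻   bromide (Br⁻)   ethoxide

Leaving-group ability tracks the stability of the departed species; conjugate-acid pKₐ is the usual yardstick (lower pKₐ → better LG).
molecular nitrogen (N₂): no meaningful conjugate acid; N₂ departs as an exceptionally stable neutral molecule
bromide (Br⁻): pKₐ(HBr) ≈ -9 — weak base; good leaving group
CF₃COO⁻: pKₐ(CF₃COOH) ≈ 0.2
acetate: pKₐ(CH₃COOH) ≈ 4.8 — resonance-stabilised but still a weak base
hydrosulfide: pKₐ(H₂S) ≈ 7
ethoxide: pKₐ(CH₃CH₂OH) ≈ 16 — strong base; alkoxides do not leave unassisted
NH₂⁻: pKₐ(NH₃) ≈ 38
Reversing gives the worst-to-best order requested.

NH₂⁻ < ethoxide < hydrosulfide < acetate < CF₃COO⁻ < bromide (Br⁻) < molecular nitrogen (N₂)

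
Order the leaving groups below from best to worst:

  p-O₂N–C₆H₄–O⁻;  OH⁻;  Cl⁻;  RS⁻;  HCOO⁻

The more stable X⁻ (or X) is on its own — i.e. the weaker a base it is — the better a leaving group it makes.
Cl⁻: pKₐ(HCl) ≈ -7 — moderately weak base
HCOO⁻: pKₐ(HCOOH) ≈ 3.8 — resonance-stabilised carboxylate
p-O₂N–C₆H₄–O⁻: pKₐ(p-nitrophenol) ≈ 7.2 — nitro group delocalises the charge; the classic chromogenic LG
RS⁻: pKₐ(RSH (a thiol)) ≈ 10.5 — moderately basic; rarely leaves without activation
OH⁻: pKₐ(H₂O) ≈ 15.7 — strong base; essentially never leaves without prior activation

Cl⁻ > HCOO⁻ > p-O₂N–C₆H₄–O⁻ > RS⁻ > OH⁻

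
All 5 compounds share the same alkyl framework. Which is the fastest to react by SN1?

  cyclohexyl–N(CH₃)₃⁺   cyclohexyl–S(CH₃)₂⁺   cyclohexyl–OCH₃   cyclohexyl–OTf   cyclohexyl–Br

cyclohexyl–OTf

Same R in every case — rank the leaving groups.
The more stable X⁻ (or X) is on its own — i.e. the weaker a base it is — the better a leaving group it makes.
cyclohexyl–OTf loses OTf⁻: pKₐ(CF₃SO₃H (triflic acid)) ≈ -14
cyclohexyl–Br loses Br⁻: pKₐ(HBr) ≈ -9
cyclohexyl–S(CH₃)₂⁺ loses SR'₂: pKₐ(R'₂SH⁺) ≈ -7
cyclohexyl–N(CH₃)₃⁺ loses NR'₃: pKₐ(R'₃NH⁺) ≈ 10.7
cyclohexyl–OCH₃ loses CH₃O⁻: pKₐ(CH₃OH) ≈ 15.5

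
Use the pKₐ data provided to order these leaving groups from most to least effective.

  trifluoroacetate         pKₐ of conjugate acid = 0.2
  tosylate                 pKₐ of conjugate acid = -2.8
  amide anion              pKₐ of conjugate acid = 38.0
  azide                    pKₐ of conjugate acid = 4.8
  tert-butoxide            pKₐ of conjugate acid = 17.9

Lower conjugate-acid pKₐ ⇒ weaker base ⇒ better leaving group.
Sorting by the given values: tosylate (-2.8), trifluoroacetate (0.2), azide (4.8), tert-butoxide (17.9), amide anion (38.0).

tosylate > trifluoroacetate > azide > tert-butoxide > amide anion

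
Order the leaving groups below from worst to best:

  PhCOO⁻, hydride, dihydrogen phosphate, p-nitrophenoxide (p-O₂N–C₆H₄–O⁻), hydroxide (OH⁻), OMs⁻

hydride < hydroxide (OH⁻) < p-nitrophenoxide (p-O₂N–C₆H₄–O⁻) < PhCOO⁻ < dihydrogen phosphate < OMs⁻

OMs⁻: pKₐ(CH₃SO₃H (MsOH)) ≈ -1.9 — resonance-delocalised alkanesulfonate
dihydrogen phosphate: pKₐ(H₃PO₄) ≈ 2.1 — moderate base; biological leaving group after further activation
PhCOO⁻: pKₐ(C₆H₅COOH) ≈ 4.2 — aryl carboxylate
p-nitrophenoxide (p-O₂N–C₆H₄–O⁻): pKₐ(p-nitrophenol) ≈ 7.2
hydroxide (OH⁻): pKₐ(H₂O) ≈ 15.7 — strong base; essentially never leaves without prior activation
hydride: pKₐ(H₂) ≈ 36 — extremely strong base; leaves only in special hydride-transfer contexts
Listed from poorest to best leaving group as asked.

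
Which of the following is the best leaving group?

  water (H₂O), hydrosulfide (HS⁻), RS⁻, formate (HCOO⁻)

water (H₂O)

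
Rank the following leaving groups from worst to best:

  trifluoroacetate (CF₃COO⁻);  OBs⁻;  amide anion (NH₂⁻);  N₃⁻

amide anion (NH₂⁻) < N₃⁻ < trifluoroacetate (CF₃COO⁻) < OBs⁻

The more stable X⁻ (or X) is on its own — i.e. the weaker a base it is — the better a leaving group it makes.
OBs⁻: pKₐ(p-BrC₆H₄SO₃H) ≈ -2.8
trifluoroacetate (CF₃COO⁻): pKₐ(CF₃COOH) ≈ 0.2
N₃⁻: pKₐ(HN₃) ≈ 4.7
amide anion (NH₂⁻): pKₐ(NH₃) ≈ 38
Listed from poorest to best leaving group as asked.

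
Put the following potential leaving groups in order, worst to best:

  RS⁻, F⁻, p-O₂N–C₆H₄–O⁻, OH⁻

OH⁻ < RS⁻ < p-O₂N–C₆H₄–O⁻ < F⁻

Rank by basicity of the departing species: weakest base leaves most easily.
F⁻: pKₐ(HF) ≈ 3.2
p-O₂N–C₆H₄–O⁻: pKₐ(p-nitrophenol) ≈ 7.2
RS⁻: pKₐ(RSH (a thiol)) ≈ 10.5
OH⁻: pKₐ(H₂O) ≈ 15.7
Reversing gives the worst-to-best order requested.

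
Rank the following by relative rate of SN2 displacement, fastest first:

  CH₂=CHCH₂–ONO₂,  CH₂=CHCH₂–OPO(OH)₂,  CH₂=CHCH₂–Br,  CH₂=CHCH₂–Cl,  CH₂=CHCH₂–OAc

CH₂=CHCH₂–Br > CH₂=CHCH₂–Cl > CH₂=CHCH₂–ONO₂ > CH₂=CHCH₂–OPO(OH)₂ > CH₂=CHCH₂–OAc

The skeletons are identical, so relative rate is governed entirely by leaving-group ability.
The more stable X⁻ (or X) is on its own — i.e. the weaker a base it is — the better a leaving group it makes.
CH₂=CHCH₂–Br loses Br⁻: pKₐ(HBr) ≈ -9
CH₂=CHCH₂–Cl loses Cl⁻: pKₐ(HCl) ≈ -7
CH₂=CHCH₂–ONO₂ loses NO₃⁻: pKₐ(HNO₃) ≈ -1.3
CH₂=CHCH₂–OPO(OH)₂ loses H₂PO₄⁻: pKₐ(H₃PO₄) ≈ 2.1
CH₂=CHCH₂–OAc loses AcO⁻: pKₐ(CH₃COOH) ≈ 4.8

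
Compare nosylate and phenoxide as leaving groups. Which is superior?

nosylate

nosylate is the better leaving group.
pKₐ(p-O₂NC₆H₄SO₃H) ≈ -3.5 versus pKₐ(C₆H₅OH (phenol)) ≈ 10: nosylate is the much weaker base.
P-nitro group further stabilises the sulfonate.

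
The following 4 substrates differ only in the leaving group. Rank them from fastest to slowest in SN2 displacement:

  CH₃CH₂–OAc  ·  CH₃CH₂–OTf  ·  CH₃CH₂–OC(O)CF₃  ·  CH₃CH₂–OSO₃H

CH₃CH₂–OTf > CH₃CH₂–OSO₃H > CH₃CH₂–OC(O)CF₃ > CH₃CH₂–OAc

The skeletons are identical, so relative rate is governed entirely by leaving-group ability.
The more stable X⁻ (or X) is on its own — i.e. the weaker a base it is — the better a leaving group it makes.
CH₃CH₂–OTf loses OTf⁻: pKₐ(CF₃SO₃H (triflic acid)) ≈ -14
CH₃CH₂–OSO₃H loses HSO₄⁻: pKₐ(H₂SO₄) ≈ -3
CH₃CH₂–OC(O)CF₃ loses CF₃COO⁻: pKₐ(CF₃COOH) ≈ 0.2
CH₃CH₂–OAc loses AcO⁻: pKₐ(CH₃COOH) ≈ 4.8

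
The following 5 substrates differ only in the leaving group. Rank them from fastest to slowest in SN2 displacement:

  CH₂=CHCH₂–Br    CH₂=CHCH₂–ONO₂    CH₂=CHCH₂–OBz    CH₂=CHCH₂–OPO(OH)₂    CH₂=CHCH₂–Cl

With the same alkyl group throughout, only the leaving group differentiates the rates.
Leaving-group ability tracks the stability of the departed species; conjugate-acid pKₐ is the usual yardstick (lower pKₐ → better LG).
CH₂=CHCH₂–Br loses Br⁻: pKₐ(HBr) ≈ -9
CH₂=CHCH₂–Cl loses Cl⁻: pKₐ(HCl) ≈ -7
CH₂=CHCH₂–ONO₂ loses NO₃⁻: pKₐ(HNO₃) ≈ -1.3
CH₂=CHCH₂–OPO(OH)₂ loses H₂PO₄⁻: pKₐ(H₃PO₄) ≈ 2.1
CH₂=CHCH₂–OBz loses PhCOO⁻: pKₐ(C₆H₅COOH) ≈ 4.2

CH₂=CHCH₂–Br > CH₂=CHCH₂–Cl > CH₂=CHCH₂–ONO₂ > CH₂=CHCH₂–OPO(OH)₂ > CH₂=CHCH₂–OBz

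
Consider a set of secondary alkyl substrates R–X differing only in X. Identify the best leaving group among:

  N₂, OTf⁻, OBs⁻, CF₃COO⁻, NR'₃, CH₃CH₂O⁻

N₂

A good leaving group is a weak base: the lower the pKₐ of its conjugate acid, the more readily it departs.
N₂: no meaningful conjugate acid; N₂ departs as an exceptionally stable neutral molecule
OTf⁻: pKₐ(CF₃SO₃H (triflic acid)) ≈ -14
OBs⁻: pKₐ(p-BrC₆H₄SO₃H) ≈ -2.8
CF₃COO⁻: pKₐ(CF₃COOH) ≈ 0.2
NR'₃: pKₐ(R'₃NH⁺) ≈ 10.7
CH₃CH₂O⁻: pKₐ(CH₃CH₂OH) ≈ 16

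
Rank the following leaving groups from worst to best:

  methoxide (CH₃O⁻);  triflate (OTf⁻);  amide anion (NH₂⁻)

The more stable X⁻ (or X) is on its own — i.e. the weaker a base it is — the better a leaving group it makes.
triflate (OTf⁻): pKₐ(CF₃SO₃H (triflic acid)) ≈ -14
methoxide (CH₃O⁻): pKₐ(CH₃OH) ≈ 15.5
amide anion (NH₂⁻): pKₐ(NH₃) ≈ 38
Listed from poorest to best leaving group as asked.

amide anion (NH₂⁻) < methoxide (CH₃O⁻) < triflate (OTf⁻)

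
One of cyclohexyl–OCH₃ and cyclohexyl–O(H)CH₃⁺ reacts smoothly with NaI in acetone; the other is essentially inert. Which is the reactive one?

cyclohexyl–O(H)CH₃⁺

From cyclohexyl–OCH₃ the departing group would be CH₃O⁻ (pKₐ(CH₃OH) ≈ 15.5). Strong base; alkoxides do not leave unassisted.
From cyclohexyl–O(H)CH₃⁺ the leaving group is R'OH (pKₐ(R'OH₂⁺) ≈ -2.4). Neutral; leaves from a protonated ether (an oxonium ion, R–O(H)R'⁺).
(In practice cyclohexyl–O(H)CH₃⁺ is made from cyclohexyl–OCH₃ by protonation with concentrated HI, allowing neutral methanol, rather than methoxide, to depart.)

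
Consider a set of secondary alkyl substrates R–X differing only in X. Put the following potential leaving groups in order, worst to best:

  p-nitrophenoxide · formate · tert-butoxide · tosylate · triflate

The more stable X⁻ (or X) is on its own — i.e. the weaker a base it is — the better a leaving group it makes.
triflate: pKₐ(CF₃SO₃H (triflic acid)) ≈ -14
tosylate: pKₐ(p-CH₃C₆H₄SO₃H (TsOH)) ≈ -2.8
formate: pKₐ(HCOOH) ≈ 3.8
p-nitrophenoxide: pKₐ(p-nitrophenol) ≈ 7.2
tert-butoxide: pKₐ(t-BuOH) ≈ 18
The question asks for worst first, so the sequence is read in increasing leaving-group ability.

tert-butoxide < p-nitrophenoxide < formate < tosylate < triflate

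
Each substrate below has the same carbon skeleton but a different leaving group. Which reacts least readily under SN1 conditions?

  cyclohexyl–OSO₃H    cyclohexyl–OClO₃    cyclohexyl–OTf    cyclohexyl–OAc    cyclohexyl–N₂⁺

The skeletons are identical, so relative rate is governed entirely by leaving-group ability.
Leaving-group ability tracks the stability of the departed species; conjugate-acid pKₐ is the usual yardstick (lower pKₐ → better LG).
cyclohexyl–N₂⁺ loses N₂: no meaningful conjugate acid; N₂ departs as an exceptionally stable neutral molecule
cyclohexyl–OTf loses OTf⁻: pKₐ(CF₃SO₃H (triflic acid)) ≈ -14
cyclohexyl–OClO₃ loses ClO₄⁻: pKₐ(HClO₄) ≈ -10
cyclohexyl–OSO₃H loses HSO₄⁻: pKₐ(H₂SO₄) ≈ -3
cyclohexyl–OAc loses AcO⁻: pKₐ(CH₃COOH) ≈ 4.8

cyclohexyl–OAc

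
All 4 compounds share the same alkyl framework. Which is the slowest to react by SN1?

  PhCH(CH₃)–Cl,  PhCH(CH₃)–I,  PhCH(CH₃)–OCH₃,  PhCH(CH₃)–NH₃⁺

PhCH(CH₃)–OCH₃

Identical carbon frameworks mean the comparison reduces to leaving-group quality.
A good leaving group is a weak base: the lower the pKₐ of its conjugate acid, the more readily it departs.
PhCH(CH₃)–I loses I⁻: pKₐ(HI) ≈ -10
PhCH(CH₃)–Cl loses Cl⁻: pKₐ(HCl) ≈ -7
PhCH(CH₃)–NH₃⁺ loses NH₃: pKₐ(NH₄⁺) ≈ 9.2
PhCH(CH₃)–OCH₃ loses CH₃O⁻: pKₐ(CH₃OH) ≈ 15.5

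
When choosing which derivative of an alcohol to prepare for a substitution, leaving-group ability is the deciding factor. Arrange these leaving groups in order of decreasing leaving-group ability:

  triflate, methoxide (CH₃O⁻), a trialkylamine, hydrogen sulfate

triflate > hydrogen sulfate > a trialkylamine > methoxide (CH₃O⁻)

Rank by basicity of the departing species: weakest base leaves most easily.
triflate: pKₐ(CF₃SO₃H (triflic acid)) ≈ -14
hydrogen sulfate: pKₐ(H₂SO₄) ≈ -3 — conjugate base of a strong mineral acid
a trialkylamine: pKₐ(R'₃NH⁺) ≈ 10.7 — neutral but still a fairly strong base; Hofmann-elimination LG
methoxide (CH₃O⁻): pKₐ(CH₃OH) ≈ 15.5 — strong base; alkoxides do not leave unassisted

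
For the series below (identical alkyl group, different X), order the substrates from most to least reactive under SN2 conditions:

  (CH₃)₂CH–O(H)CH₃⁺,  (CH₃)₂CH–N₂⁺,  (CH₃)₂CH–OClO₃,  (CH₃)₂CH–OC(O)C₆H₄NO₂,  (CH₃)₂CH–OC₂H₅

(CH₃)₂CH–N₂⁺ > (CH₃)₂CH–OClO₃ > (CH₃)₂CH–O(H)CH₃⁺ > (CH₃)₂CH–OC(O)C₆H₄NO₂ > (CH₃)₂CH–OC₂H₅

With the same alkyl group throughout, only the leaving group differentiates the rates.
Rank by basicity of the departing species: weakest base leaves most easily.
(CH₃)₂CH–N₂⁺ loses N₂: no meaningful conjugate acid; N₂ departs as an exceptionally stable neutral molecule
(CH₃)₂CH–OClO₃ loses ClO₄⁻: pKₐ(HClO₄) ≈ -10
(CH₃)₂CH–O(H)CH₃⁺ loses R'OH: pKₐ(R'OH₂⁺) ≈ -2.4
(CH₃)₂CH–OC(O)C₆H₄NO₂ loses p-O₂N–C₆H₄–COO⁻: pKₐ(p-nitrobenzoic acid) ≈ 3.4
(CH₃)₂CH–OC₂H₅ loses CH₃CH₂O⁻: pKₐ(CH₃CH₂OH) ≈ 16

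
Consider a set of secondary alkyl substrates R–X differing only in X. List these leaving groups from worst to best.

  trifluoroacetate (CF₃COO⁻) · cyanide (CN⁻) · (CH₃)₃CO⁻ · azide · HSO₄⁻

Leaving-group ability tracks the stability of the departed species; conjugate-acid pKₐ is the usual yardstick (lower pKₐ → better LG).
HSO₄⁻: pKₐ(H₂SO₄) ≈ -3
trifluoroacetate (CF₃COO⁻): pKₐ(CF₃COOH) ≈ 0.2 — strongly electron-withdrawing CF₃ stabilises the carboxylate
azide: pKₐ(HN₃) ≈ 4.7 — linear, resonance-stabilised
cyanide (CN⁻): pKₐ(HCN) ≈ 9.2 — sp carbon stabilises the charge somewhat, but still a poor LG
(CH₃)₃CO⁻: pKₐ(t-BuOH) ≈ 18
Listed from poorest to best leaving group as asked.

(CH₃)₃CO⁻ < cyanide (CN⁻) < azide < trifluoroacetate (CF₃COO⁻) < HSO₄⁻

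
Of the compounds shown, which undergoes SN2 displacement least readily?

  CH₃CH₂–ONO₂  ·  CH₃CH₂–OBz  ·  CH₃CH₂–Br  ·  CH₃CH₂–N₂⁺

Identical carbon frameworks mean the comparison reduces to leaving-group quality.
Leaving-group ability tracks the stability of the departed species; conjugate-acid pKₐ is the usual yardstick (lower pKₐ → better LG).
CH₃CH₂–N₂⁺ loses N₂: no meaningful conjugate acid; N₂ departs as an exceptionally stable neutral molecule
CH₃CH₂–Br loses Br⁻: pKₐ(HBr) ≈ -9
CH₃CH₂–ONO₂ loses NO₃⁻: pKₐ(HNO₃) ≈ -1.3
CH₃CH₂–OBz loses PhCOO⁻: pKₐ(C₆H₅COOH) ≈ 4.2

CH₃CH₂–OBz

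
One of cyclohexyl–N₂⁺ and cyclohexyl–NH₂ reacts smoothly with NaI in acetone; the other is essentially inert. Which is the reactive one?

From cyclohexyl–NH₂ the departing group would be NH₂⁻ (pKₐ(NH₃) ≈ 38). Extremely strong base; never a leaving group.
From cyclohexyl–N₂⁺ the leaving group is N₂ (no meaningful conjugate acid; N₂ departs as an exceptionally stable neutral molecule).
(In practice cyclohexyl–N₂⁺ is made from cyclohexyl–NH₂ by diazotisation (NaNO₂ / HCl, 0 °C), generating a diazonium salt that expels N₂.)

cyclohexyl–N₂⁺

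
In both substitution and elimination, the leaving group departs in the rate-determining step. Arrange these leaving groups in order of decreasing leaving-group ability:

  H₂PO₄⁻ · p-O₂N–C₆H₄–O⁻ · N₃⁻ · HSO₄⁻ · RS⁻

HSO₄⁻ > H₂PO₄⁻ > N₃⁻ > p-O₂N–C₆H₄–O⁻ > RS⁻

The more stable X⁻ (or X) is on its own — i.e. the weaker a base it is — the better a leaving group it makes.
HSO₄⁻: pKₐ(H₂SO₄) ≈ -3 — conjugate base of a strong mineral acid
H₂PO₄⁻: pKₐ(H₃PO₄) ≈ 2.1 — moderate base; biological leaving group after further activation
N₃⁻: pKₐ(HN₃) ≈ 4.7 — linear, resonance-stabilised
p-O₂N–C₆H₄–O⁻: pKₐ(p-nitrophenol) ≈ 7.2
RS⁻: pKₐ(RSH (a thiol)) ≈ 10.5 — moderately basic; rarely leaves without activation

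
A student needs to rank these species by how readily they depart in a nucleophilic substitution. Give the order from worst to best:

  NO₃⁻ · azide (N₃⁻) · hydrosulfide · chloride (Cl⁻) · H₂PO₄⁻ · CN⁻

Leaving-group ability tracks the stability of the departed species; conjugate-acid pKₐ is the usual yardstick (lower pKₐ → better LG).
chloride (Cl⁻): pKₐ(HCl) ≈ -7 — moderately weak base
NO₃⁻: pKₐ(HNO₃) ≈ -1.3
H₂PO₄⁻: pKₐ(H₃PO₄) ≈ 2.1 — moderate base; biological leaving group after further activation
azide (N₃⁻): pKₐ(HN₃) ≈ 4.7
hydrosulfide: pKₐ(H₂S) ≈ 7 — larger and more polarisable than the oxygen analogue
CN⁻: pKₐ(HCN) ≈ 9.2 — sp carbon stabilises the charge somewhat, but still a poor LG
Listed from poorest to best leaving group as asked.

CN⁻ < hydrosulfide < azide (N₃⁻) < H₂PO₄⁻ < NO₃⁻ < chloride (Cl⁻)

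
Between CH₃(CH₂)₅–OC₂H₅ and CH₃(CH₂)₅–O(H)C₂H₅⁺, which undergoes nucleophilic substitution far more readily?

From CH₃(CH₂)₅–OC₂H₅ the departing group would be CH₃CH₂O⁻ (pKₐ(CH₃CH₂OH) ≈ 16). Strong base; alkoxides do not leave unassisted.
From CH₃(CH₂)₅–O(H)C₂H₅⁺ the leaving group is R'OH (pKₐ(R'OH₂⁺) ≈ -2.4). Neutral; leaves from a protonated ether (an oxonium ion, R–O(H)R'⁺).
(In practice CH₃(CH₂)₅–O(H)C₂H₅⁺ is made from CH₃(CH₂)₅–OC₂H₅ by protonation with concentrated HBr, allowing neutral ethanol, rather than ethoxide, to depart.)

CH₃(CH₂)₅–O(H)C₂H₅⁺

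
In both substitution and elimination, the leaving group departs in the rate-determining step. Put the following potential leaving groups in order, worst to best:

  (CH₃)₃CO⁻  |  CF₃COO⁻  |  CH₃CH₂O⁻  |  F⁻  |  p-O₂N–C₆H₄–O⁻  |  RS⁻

CF₃COO⁻: pKₐ(CF₃COOH) ≈ 0.2
F⁻: pKₐ(HF) ≈ 3.2 — small and strongly basic; the poor halide leaving group
p-O₂N–C₆H₄–O⁻: pKₐ(p-nitrophenol) ≈ 7.2 — nitro group delocalises the charge; the classic chromogenic LG
RS⁻: pKₐ(RSH (a thiol)) ≈ 10.5 — moderately basic; rarely leaves without activation
CH₃CH₂O⁻: pKₐ(CH₃CH₂OH) ≈ 16 — strong base; alkoxides do not leave unassisted
(CH₃)₃CO⁻: pKₐ(t-BuOH) ≈ 18 — bulky, strongly basic alkoxide
Listed from poorest to best leaving group as asked.

(CH₃)₃CO⁻ < CH₃CH₂O⁻ < RS⁻ < p-O₂N–C₆H₄–O⁻ < F⁻ < CF₃COO⁻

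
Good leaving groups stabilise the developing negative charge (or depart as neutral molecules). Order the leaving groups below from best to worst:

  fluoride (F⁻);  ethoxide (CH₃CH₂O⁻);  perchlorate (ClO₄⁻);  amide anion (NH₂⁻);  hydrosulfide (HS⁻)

Rank by basicity of the departing species: weakest base leaves most easily.
perchlorate (ClO₄⁻): pKₐ(HClO₄) ≈ -10 — extremely weak base; rarely used for safety reasons
fluoride (F⁻): pKₐ(HF) ≈ 3.2 — small and strongly basic; the poor halide leaving group
hydrosulfide (HS⁻): pKₐ(H₂S) ≈ 7
ethoxide (CH₃CH₂O⁻): pKₐ(CH₃CH₂OH) ≈ 16 — strong base; alkoxides do not leave unassisted
amide anion (NH₂⁻): pKₐ(NH₃) ≈ 38

perchlorate (ClO₄⁻) > fluoride (F⁻) > hydrosulfide (HS⁻) > ethoxide (CH₃CH₂O⁻) > amide anion (NH₂⁻)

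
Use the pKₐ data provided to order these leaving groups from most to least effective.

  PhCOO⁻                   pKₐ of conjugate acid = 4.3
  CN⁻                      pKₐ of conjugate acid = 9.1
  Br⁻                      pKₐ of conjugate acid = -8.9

Br⁻ > PhCOO⁻ > CN⁻

Lower conjugate-acid pKₐ ⇒ weaker base ⇒ better leaving group.
Sorting by the given values: Br⁻ (-8.9), PhCOO⁻ (4.3), CN⁻ (9.1).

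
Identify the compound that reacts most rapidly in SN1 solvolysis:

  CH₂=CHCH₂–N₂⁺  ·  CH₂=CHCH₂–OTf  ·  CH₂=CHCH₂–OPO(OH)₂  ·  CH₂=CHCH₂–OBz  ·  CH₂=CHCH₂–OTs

CH₂=CHCH₂–N₂⁺

Identical carbon frameworks mean the comparison reduces to leaving-group quality.
Leaving-group ability tracks the stability of the departed species; conjugate-acid pKₐ is the usual yardstick (lower pKₐ → better LG).
CH₂=CHCH₂–N₂⁺ loses N₂: no meaningful conjugate acid; N₂ departs as an exceptionally stable neutral molecule
CH₂=CHCH₂–OTf loses OTf⁻: pKₐ(CF₃SO₃H (triflic acid)) ≈ -14
CH₂=CHCH₂–OTs loses OTs⁻: pKₐ(p-CH₃C₆H₄SO₃H (TsOH)) ≈ -2.8
CH₂=CHCH₂–OPO(OH)₂ loses H₂PO₄⁻: pKₐ(H₃PO₄) ≈ 2.1
CH₂=CHCH₂–OBz loses PhCOO⁻: pKₐ(C₆H₅COOH) ≈ 4.2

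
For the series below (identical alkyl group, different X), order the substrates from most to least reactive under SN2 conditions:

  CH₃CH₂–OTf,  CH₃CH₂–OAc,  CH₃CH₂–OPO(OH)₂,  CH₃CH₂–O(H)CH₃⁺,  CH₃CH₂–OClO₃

CH₃CH₂–OTf > CH₃CH₂–OClO₃ > CH₃CH₂–O(H)CH₃⁺ > CH₃CH₂–OPO(OH)₂ > CH₃CH₂–OAc

With the same alkyl group throughout, only the leaving group differentiates the rates.
The more stable X⁻ (or X) is on its own — i.e. the weaker a base it is — the better a leaving group it makes.
CH₃CH₂–OTf loses OTf⁻: pKₐ(CF₃SO₃H (triflic acid)) ≈ -14
CH₃CH₂–OClO₃ loses ClO₄⁻: pKₐ(HClO₄) ≈ -10
CH₃CH₂–O(H)CH₃⁺ loses R'OH: pKₐ(R'OH₂⁺) ≈ -2.4
CH₃CH₂–OPO(OH)₂ loses H₂PO₄⁻: pKₐ(H₃PO₄) ≈ 2.1
CH₃CH₂–OAc loses AcO⁻: pKₐ(CH₃COOH) ≈ 4.8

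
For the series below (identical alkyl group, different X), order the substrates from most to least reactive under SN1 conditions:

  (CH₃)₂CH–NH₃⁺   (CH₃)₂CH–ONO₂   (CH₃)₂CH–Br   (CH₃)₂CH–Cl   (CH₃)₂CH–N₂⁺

(CH₃)₂CH–N₂⁺ > (CH₃)₂CH–Br > (CH₃)₂CH–Cl > (CH₃)₂CH–ONO₂ > (CH₃)₂CH–NH₃⁺

With the same alkyl group throughout, only the leaving group differentiates the rates.
The more stable X⁻ (or X) is on its own — i.e. the weaker a base it is — the better a leaving group it makes.
(CH₃)₂CH–N₂⁺ loses N₂: no meaningful conjugate acid; N₂ departs as an exceptionally stable neutral molecule
(CH₃)₂CH–Br loses Br⁻: pKₐ(HBr) ≈ -9
(CH₃)₂CH–Cl loses Cl⁻: pKₐ(HCl) ≈ -7
(CH₃)₂CH–ONO₂ loses NO₃⁻: pKₐ(HNO₃) ≈ -1.3
(CH₃)₂CH–NH₃⁺ loses NH₃: pKₐ(NH₄⁺) ≈ 9.2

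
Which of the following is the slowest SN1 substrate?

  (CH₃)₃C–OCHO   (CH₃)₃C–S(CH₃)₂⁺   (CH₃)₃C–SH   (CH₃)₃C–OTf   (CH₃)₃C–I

(CH₃)₃C–SH

The skeletons are identical, so relative rate is governed entirely by leaving-group ability.
A good leaving group is a weak base: the lower the pKₐ of its conjugate acid, the more readily it departs.
(CH₃)₃C–OTf loses OTf⁻: pKₐ(CF₃SO₃H (triflic acid)) ≈ -14
(CH₃)₃C–I loses I⁻: pKₐ(HI) ≈ -10
(CH₃)₃C–S(CH₃)₂⁺ loses SR'₂: pKₐ(R'₂SH⁺) ≈ -7
(CH₃)₃C–OCHO loses HCOO⁻: pKₐ(HCOOH) ≈ 3.8
(CH₃)₃C–SH loses HS⁻: pKₐ(H₂S) ≈ 7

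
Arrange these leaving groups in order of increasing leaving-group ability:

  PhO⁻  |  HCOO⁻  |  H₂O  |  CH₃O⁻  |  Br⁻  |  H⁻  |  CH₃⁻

CH₃⁻ < H⁻ < CH₃O⁻ < PhO⁻ < HCOO⁻ < H₂O < Br⁻

A good leaving group is a weak base: the lower the pKₐ of its conjugate acid, the more readily it departs.
Br⁻: pKₐ(HBr) ≈ -9
H₂O: pKₐ(H₃O⁺) ≈ -1.7
HCOO⁻: pKₐ(HCOOH) ≈ 3.8
PhO⁻: pKₐ(C₆H₅OH (phenol)) ≈ 10
CH₃O⁻: pKₐ(CH₃OH) ≈ 15.5
H⁻: pKₐ(H₂) ≈ 36
CH₃⁻: pKₐ(CH₄) ≈ 48
Listed from poorest to best leaving group as asked.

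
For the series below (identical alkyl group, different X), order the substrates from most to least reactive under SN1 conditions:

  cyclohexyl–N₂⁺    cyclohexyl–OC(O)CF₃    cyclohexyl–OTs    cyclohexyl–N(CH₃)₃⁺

Same R in every case — rank the leaving groups.
The more stable X⁻ (or X) is on its own — i.e. the weaker a base it is — the better a leaving group it makes.
cyclohexyl–N₂⁺ loses N₂: no meaningful conjugate acid; N₂ departs as an exceptionally stable neutral molecule
cyclohexyl–OTs loses OTs⁻: pKₐ(p-CH₃C₆H₄SO₃H (TsOH)) ≈ -2.8
cyclohexyl–OC(O)CF₃ loses CF₃COO⁻: pKₐ(CF₃COOH) ≈ 0.2
cyclohexyl–N(CH₃)₃⁺ loses NR'₃: pKₐ(R'₃NH⁺) ≈ 10.7

cyclohexyl–N₂⁺ > cyclohexyl–OTs > cyclohexyl–OC(O)CF₃ > cyclohexyl–N(CH₃)₃⁺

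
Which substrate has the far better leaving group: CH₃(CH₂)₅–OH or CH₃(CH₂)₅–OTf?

CH₃(CH₂)₅–OTf

From CH₃(CH₂)₅–OH the departing group would be OH⁻ (pKₐ(H₂O) ≈ 15.7). Strong base; essentially never leaves without prior activation.
From CH₃(CH₂)₅–OTf the leaving group is OTf⁻ (pKₐ(CF₃SO₃H (triflic acid)) ≈ -14). Charge spread over three oxygens and a CF₃ group; the premier leaving group in synthesis.
(In practice CH₃(CH₂)₅–OTf is made from CH₃(CH₂)₅–OH by treatment with Tf₂O / 2,6-lutidine, converting the hydroxyl into a triflate.)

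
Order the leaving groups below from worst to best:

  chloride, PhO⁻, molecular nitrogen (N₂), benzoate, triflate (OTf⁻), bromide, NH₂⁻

NH₂⁻ < PhO⁻ < benzoate < chloride < bromide < triflate (OTf⁻) < molecular nitrogen (N₂)

molecular nitrogen (N₂): no meaningful conjugate acid; N₂ departs as an exceptionally stable neutral molecule
triflate (OTf⁻): pKₐ(CF₃SO₃H (triflic acid)) ≈ -14 — charge spread over three oxygens and a CF₃ group; the premier leaving group in synthesis
bromide: pKₐ(HBr) ≈ -9 — weak base; good leaving group
chloride: pKₐ(HCl) ≈ -7
benzoate: pKₐ(C₆H₅COOH) ≈ 4.2 — aryl carboxylate
PhO⁻: pKₐ(C₆H₅OH (phenol)) ≈ 10
NH₂⁻: pKₐ(NH₃) ≈ 38 — extremely strong base; never a leaving group
Reversing gives the worst-to-best order requested.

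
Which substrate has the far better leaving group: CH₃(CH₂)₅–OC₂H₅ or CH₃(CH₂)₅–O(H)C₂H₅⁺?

From CH₃(CH₂)₅–OC₂H₅ the departing group would be CH₃CH₂O⁻ (pKₐ(CH₃CH₂OH) ≈ 16). Strong base; alkoxides do not leave unassisted.
From CH₃(CH₂)₅–O(H)C₂H₅⁺ the leaving group is R'OH (pKₐ(R'OH₂⁺) ≈ -2.4). Neutral; leaves from a protonated ether (an oxonium ion, R–O(H)R'⁺).
(In practice CH₃(CH₂)₅–O(H)C₂H₅⁺ is made from CH₃(CH₂)₅–OC₂H₅ by protonation with concentrated HBr, allowing neutral ethanol, rather than ethoxide, to depart.)

CH₃(CH₂)₅–O(H)C₂H₅⁺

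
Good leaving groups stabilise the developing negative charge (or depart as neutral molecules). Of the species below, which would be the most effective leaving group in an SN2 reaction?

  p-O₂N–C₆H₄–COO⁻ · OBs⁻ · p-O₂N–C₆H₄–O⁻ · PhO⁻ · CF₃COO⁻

OBs⁻

A good leaving group is a weak base: the lower the pKₐ of its conjugate acid, the more readily it departs.
OBs⁻: pKₐ(p-BrC₆H₄SO₃H) ≈ -2.8
CF₃COO⁻: pKₐ(CF₃COOH) ≈ 0.2
p-O₂N–C₆H₄–COO⁻: pKₐ(p-nitrobenzoic acid) ≈ 3.4
p-O₂N–C₆H₄–O⁻: pKₐ(p-nitrophenol) ≈ 7.2
PhO⁻: pKₐ(C₆H₅OH (phenol)) ≈ 10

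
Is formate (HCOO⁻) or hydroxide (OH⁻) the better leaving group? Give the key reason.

formate (HCOO⁻) is the better leaving group.
pKₐ(HCOOH) ≈ 3.8 versus pKₐ(H₂O) ≈ 15.7: formate (HCOO⁻) is the much weaker base.
Resonance-stabilised carboxylate.

formate (HCOO⁻)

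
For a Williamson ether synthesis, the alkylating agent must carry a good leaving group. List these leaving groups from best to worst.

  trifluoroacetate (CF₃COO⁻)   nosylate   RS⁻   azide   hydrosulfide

nosylate: pKₐ(p-O₂NC₆H₄SO₃H) ≈ -3.5
trifluoroacetate (CF₃COO⁻): pKₐ(CF₃COOH) ≈ 0.2
azide: pKₐ(HN₃) ≈ 4.7 — linear, resonance-stabilised
hydrosulfide: pKₐ(H₂S) ≈ 7 — larger and more polarisable than the oxygen analogue
RS⁻: pKₐ(RSH (a thiol)) ≈ 10.5 — moderately basic; rarely leaves without activation

nosylate > trifluoroacetate (CF₃COO⁻) > azide > hydrosulfide > RS⁻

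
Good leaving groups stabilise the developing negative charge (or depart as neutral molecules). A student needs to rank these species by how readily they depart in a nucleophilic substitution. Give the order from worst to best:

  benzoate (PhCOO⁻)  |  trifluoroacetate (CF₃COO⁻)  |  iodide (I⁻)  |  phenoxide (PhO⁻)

Rank by basicity of the departing species: weakest base leaves most easily.
iodide (I⁻): pKₐ(HI) ≈ -10
trifluoroacetate (CF₃COO⁻): pKₐ(CF₃COOH) ≈ 0.2
benzoate (PhCOO⁻): pKₐ(C₆H₅COOH) ≈ 4.2
phenoxide (PhO⁻): pKₐ(C₆H₅OH (phenol)) ≈ 10
The question asks for worst first, so the sequence is read in increasing leaving-group ability.

phenoxide (PhO⁻) < benzoate (PhCOO⁻) < trifluoroacetate (CF₃COO⁻) < iodide (I⁻)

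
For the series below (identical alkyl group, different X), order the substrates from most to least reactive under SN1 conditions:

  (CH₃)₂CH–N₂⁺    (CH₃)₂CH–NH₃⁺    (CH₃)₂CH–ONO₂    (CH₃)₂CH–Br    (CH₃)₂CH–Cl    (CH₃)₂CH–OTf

(CH₃)₂CH–N₂⁺ > (CH₃)₂CH–OTf > (CH₃)₂CH–Br > (CH₃)₂CH–Cl > (CH₃)₂CH–ONO₂ > (CH₃)₂CH–NH₃⁺

With the same alkyl group throughout, only the leaving group differentiates the rates.
The more stable X⁻ (or X) is on its own — i.e. the weaker a base it is — the better a leaving group it makes.
(CH₃)₂CH–N₂⁺ loses N₂: no meaningful conjugate acid; N₂ departs as an exceptionally stable neutral molecule
(CH₃)₂CH–OTf loses OTf⁻: pKₐ(CF₃SO₃H (triflic acid)) ≈ -14
(CH₃)₂CH–Br loses Br⁻: pKₐ(HBr) ≈ -9
(CH₃)₂CH–Cl loses Cl⁻: pKₐ(HCl) ≈ -7
(CH₃)₂CH–ONO₂ loses NO₃⁻: pKₐ(HNO₃) ≈ -1.3
(CH₃)₂CH–NH₃⁺ loses NH₃: pKₐ(NH₄⁺) ≈ 9.2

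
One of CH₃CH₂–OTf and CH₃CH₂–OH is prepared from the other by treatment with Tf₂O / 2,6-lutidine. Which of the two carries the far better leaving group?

CH₃CH₂–OTf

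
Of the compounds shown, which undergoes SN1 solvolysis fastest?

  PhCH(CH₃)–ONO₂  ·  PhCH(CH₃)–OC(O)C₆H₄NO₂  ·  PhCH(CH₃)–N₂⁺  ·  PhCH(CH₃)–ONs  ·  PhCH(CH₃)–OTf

PhCH(CH₃)–N₂⁺

The skeletons are identical, so relative rate is governed entirely by leaving-group ability.
Leaving-group ability tracks the stability of the departed species; conjugate-acid pKₐ is the usual yardstick (lower pKₐ → better LG).
PhCH(CH₃)–N₂⁺ loses N₂: no meaningful conjugate acid; N₂ departs as an exceptionally stable neutral molecule
PhCH(CH₃)–OTf loses OTf⁻: pKₐ(CF₃SO₃H (triflic acid)) ≈ -14
PhCH(CH₃)–ONs loses ONs⁻: pKₐ(p-O₂NC₆H₄SO₃H) ≈ -3.5
PhCH(CH₃)–ONO₂ loses NO₃⁻: pKₐ(HNO₃) ≈ -1.3
PhCH(CH₃)–OC(O)C₆H₄NO₂ loses p-O₂N–C₆H₄–COO⁻: pKₐ(p-nitrobenzoic acid) ≈ 3.4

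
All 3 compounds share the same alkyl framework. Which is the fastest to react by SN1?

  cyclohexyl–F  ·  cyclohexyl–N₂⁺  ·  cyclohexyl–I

cyclohexyl–N₂⁺

Same R in every case — rank the leaving groups.
A good leaving group is a weak base: the lower the pKₐ of its conjugate acid, the more readily it departs.
cyclohexyl–N₂⁺ loses N₂: no meaningful conjugate acid; N₂ departs as an exceptionally stable neutral molecule
cyclohexyl–I loses I⁻: pKₐ(HI) ≈ -10
cyclohexyl–F loses F⁻: pKₐ(HF) ≈ 3.2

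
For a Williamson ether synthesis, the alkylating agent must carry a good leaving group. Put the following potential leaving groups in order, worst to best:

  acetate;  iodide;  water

acetate < water < iodide

A good leaving group is a weak base: the lower the pKₐ of its conjugate acid, the more readily it departs.
iodide: pKₐ(HI) ≈ -10 — large, highly polarisable; very weak base
water: pKₐ(H₃O⁺) ≈ -1.7
acetate: pKₐ(CH₃COOH) ≈ 4.8
The question asks for worst first, so the sequence is read in increasing leaving-group ability.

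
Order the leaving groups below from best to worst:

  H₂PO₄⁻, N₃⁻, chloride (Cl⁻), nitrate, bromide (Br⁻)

bromide (Br⁻): pKₐ(HBr) ≈ -9
chloride (Cl⁻): pKₐ(HCl) ≈ -7
nitrate: pKₐ(HNO₃) ≈ -1.3
H₂PO₄⁻: pKₐ(H₃PO₄) ≈ 2.1 — moderate base; biological leaving group after further activation
N₃⁻: pKₐ(HN₃) ≈ 4.7

bromide (Br⁻) > chloride (Cl⁻) > nitrate > H₂PO₄⁻ > N₃⁻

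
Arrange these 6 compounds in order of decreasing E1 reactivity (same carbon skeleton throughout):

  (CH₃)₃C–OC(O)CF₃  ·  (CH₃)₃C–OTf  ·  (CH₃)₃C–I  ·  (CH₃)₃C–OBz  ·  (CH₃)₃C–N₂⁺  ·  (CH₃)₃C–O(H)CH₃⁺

(CH₃)₃C–N₂⁺ > (CH₃)₃C–OTf > (CH₃)₃C–I > (CH₃)₃C–O(H)CH₃⁺ > (CH₃)₃C–OC(O)CF₃ > (CH₃)₃C–OBz

Identical carbon frameworks mean the comparison reduces to leaving-group quality.
The more stable X⁻ (or X) is on its own — i.e. the weaker a base it is — the better a leaving group it makes.
(CH₃)₃C–N₂⁺ loses N₂: no meaningful conjugate acid; N₂ departs as an exceptionally stable neutral molecule
(CH₃)₃C–OTf loses OTf⁻: pKₐ(CF₃SO₃H (triflic acid)) ≈ -14
(CH₃)₃C–I loses I⁻: pKₐ(HI) ≈ -10
(CH₃)₃C–O(H)CH₃⁺ loses R'OH: pKₐ(R'OH₂⁺) ≈ -2.4
(CH₃)₃C–OC(O)CF₃ loses CF₃COO⁻: pKₐ(CF₃COOH) ≈ 0.2
(CH₃)₃C–OBz loses PhCOO⁻: pKₐ(C₆H₅COOH) ≈ 4.2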